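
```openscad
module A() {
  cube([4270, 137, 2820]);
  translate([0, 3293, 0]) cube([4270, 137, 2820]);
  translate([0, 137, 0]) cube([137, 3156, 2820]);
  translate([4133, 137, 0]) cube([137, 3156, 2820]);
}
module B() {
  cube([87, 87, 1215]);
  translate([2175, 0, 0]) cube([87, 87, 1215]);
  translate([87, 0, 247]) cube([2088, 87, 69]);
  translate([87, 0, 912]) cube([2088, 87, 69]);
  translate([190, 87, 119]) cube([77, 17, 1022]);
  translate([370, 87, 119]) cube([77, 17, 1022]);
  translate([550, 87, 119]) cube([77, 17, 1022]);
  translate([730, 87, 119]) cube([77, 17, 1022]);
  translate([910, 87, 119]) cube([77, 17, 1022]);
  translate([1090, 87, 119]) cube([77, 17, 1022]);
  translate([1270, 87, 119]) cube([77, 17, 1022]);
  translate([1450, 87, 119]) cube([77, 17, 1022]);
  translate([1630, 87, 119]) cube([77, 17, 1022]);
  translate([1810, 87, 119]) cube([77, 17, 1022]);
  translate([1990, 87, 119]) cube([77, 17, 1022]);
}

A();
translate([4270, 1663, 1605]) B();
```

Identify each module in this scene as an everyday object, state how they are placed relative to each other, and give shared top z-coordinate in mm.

Both tops at z = 2820 mm.

A is a house frame. B is a fence section. The fence section is beside the house frame with their tops flush at z = 2820. The shared top z-coordinate is 2820 mm.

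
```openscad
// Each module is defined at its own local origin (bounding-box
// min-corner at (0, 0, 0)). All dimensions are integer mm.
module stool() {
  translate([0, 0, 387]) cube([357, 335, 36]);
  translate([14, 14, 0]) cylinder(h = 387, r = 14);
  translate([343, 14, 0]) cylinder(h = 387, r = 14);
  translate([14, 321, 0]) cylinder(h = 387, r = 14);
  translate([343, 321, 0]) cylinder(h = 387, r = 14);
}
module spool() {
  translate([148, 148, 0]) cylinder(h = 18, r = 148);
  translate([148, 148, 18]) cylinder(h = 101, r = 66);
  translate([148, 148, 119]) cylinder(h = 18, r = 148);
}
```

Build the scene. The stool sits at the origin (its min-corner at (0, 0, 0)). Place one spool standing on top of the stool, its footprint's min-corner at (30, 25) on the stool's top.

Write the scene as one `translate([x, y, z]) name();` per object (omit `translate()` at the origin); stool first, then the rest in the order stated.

stool();
translate([30, 25, 423]) spool();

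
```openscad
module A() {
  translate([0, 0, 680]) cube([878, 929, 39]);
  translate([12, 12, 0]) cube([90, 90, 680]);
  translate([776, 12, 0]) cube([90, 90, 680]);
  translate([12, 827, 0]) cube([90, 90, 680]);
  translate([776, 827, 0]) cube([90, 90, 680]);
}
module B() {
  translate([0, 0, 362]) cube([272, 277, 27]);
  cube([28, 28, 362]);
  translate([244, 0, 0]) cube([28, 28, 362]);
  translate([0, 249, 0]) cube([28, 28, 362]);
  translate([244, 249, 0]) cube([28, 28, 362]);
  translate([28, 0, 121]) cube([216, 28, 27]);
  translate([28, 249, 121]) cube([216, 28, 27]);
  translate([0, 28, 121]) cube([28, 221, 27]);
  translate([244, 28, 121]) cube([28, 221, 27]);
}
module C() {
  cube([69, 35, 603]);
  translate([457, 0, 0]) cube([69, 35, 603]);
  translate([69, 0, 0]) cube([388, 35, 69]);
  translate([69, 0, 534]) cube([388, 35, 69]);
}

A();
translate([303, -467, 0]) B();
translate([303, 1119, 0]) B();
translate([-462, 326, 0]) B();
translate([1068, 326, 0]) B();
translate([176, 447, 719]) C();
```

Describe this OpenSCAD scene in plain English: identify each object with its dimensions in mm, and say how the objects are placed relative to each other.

A is a rectangular dining table. The top is 878×929×39 mm with its upper surface at z = 719 mm. It stands on four 90×90 mm square legs, each inset 12 mm from the nearest pair of top edges, running from the floor to the underside of the top.

B is a four-legged stool. The seat is 272×277 mm, 27 mm thick, top at z = 389 mm. It stands on four square legs, each 28×28 mm in cross-section, from z = 0 to the seat underside, each flush with a corner of the seat. Four stretchers, 28 mm wide and 27 mm tall, connect adjacent legs with their undersides at z = 121 mm, each running between the inner faces of the legs it joins and aligned with the legs' outer faces on the other axis.

C is a picture frame with a 388×465 mm rectangular opening (x by z) and a uniform 69 mm border on every side. Frame depth is 35 mm along y. It is built from two vertical stiles running the full outside height and two horizontal rails spanning the gap between the stiles.

Four stools sit around the table at the −y, +y, −x, +x sides. The picture frame is on top of the table, centred.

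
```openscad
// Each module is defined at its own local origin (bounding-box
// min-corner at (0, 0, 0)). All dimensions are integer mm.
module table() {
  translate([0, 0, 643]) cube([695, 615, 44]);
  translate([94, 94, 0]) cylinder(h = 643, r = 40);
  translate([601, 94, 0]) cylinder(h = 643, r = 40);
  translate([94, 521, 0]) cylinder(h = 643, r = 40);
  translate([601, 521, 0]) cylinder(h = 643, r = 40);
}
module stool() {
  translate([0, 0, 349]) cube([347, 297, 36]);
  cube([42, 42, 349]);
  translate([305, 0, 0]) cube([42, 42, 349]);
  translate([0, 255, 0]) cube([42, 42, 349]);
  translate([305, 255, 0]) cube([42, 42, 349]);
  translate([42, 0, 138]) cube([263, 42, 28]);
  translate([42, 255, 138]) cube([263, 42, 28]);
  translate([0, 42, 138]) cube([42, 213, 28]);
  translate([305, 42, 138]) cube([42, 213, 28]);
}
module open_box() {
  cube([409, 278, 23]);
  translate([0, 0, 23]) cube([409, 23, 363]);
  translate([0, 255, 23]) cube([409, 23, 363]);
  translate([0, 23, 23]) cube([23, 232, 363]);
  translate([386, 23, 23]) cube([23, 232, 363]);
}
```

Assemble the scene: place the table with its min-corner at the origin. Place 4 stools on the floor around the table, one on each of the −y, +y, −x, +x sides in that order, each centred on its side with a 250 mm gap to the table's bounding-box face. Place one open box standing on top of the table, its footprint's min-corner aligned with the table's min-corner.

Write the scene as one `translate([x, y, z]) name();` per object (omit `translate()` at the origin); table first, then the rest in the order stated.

table();
translate([174, -547, 0]) stool();
translate([174, 865, 0]) stool();
translate([-597, 159, 0]) stool();
translate([945, 159, 0]) stool();
translate([0, 0, 687]) open_box();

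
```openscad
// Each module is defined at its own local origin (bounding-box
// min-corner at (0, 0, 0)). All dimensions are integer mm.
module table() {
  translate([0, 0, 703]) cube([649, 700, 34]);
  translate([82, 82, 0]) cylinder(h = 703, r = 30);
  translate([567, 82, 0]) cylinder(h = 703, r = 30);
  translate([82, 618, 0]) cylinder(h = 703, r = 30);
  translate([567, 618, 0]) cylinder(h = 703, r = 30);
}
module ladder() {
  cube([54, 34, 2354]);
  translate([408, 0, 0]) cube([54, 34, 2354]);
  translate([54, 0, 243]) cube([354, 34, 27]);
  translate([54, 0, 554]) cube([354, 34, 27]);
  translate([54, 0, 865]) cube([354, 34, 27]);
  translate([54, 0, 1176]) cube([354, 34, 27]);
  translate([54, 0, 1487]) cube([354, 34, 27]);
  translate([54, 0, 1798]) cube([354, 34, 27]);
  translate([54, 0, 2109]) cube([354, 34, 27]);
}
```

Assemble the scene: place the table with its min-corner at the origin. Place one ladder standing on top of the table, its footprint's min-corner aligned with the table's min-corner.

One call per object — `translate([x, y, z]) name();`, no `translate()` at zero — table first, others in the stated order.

table();
translate([0, 0, 737]) ladder();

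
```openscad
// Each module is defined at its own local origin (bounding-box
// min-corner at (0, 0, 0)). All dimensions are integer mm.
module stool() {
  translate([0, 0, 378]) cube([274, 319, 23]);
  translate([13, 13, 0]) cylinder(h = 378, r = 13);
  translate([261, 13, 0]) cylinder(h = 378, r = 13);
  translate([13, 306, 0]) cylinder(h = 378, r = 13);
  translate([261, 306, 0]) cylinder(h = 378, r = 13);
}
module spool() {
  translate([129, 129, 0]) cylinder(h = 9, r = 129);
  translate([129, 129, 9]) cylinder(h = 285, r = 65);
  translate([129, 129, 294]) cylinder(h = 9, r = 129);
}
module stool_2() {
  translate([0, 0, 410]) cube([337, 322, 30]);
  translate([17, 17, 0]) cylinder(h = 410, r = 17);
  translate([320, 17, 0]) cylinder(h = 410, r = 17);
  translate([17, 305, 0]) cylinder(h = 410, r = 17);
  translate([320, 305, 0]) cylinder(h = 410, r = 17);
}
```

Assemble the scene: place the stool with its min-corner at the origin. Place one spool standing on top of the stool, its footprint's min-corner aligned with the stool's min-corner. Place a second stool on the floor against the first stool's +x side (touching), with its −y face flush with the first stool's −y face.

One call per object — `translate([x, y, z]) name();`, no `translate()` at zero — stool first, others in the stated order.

stool();
translate([0, 0, 401]) spool();
translate([274, 0, 0]) stool_2();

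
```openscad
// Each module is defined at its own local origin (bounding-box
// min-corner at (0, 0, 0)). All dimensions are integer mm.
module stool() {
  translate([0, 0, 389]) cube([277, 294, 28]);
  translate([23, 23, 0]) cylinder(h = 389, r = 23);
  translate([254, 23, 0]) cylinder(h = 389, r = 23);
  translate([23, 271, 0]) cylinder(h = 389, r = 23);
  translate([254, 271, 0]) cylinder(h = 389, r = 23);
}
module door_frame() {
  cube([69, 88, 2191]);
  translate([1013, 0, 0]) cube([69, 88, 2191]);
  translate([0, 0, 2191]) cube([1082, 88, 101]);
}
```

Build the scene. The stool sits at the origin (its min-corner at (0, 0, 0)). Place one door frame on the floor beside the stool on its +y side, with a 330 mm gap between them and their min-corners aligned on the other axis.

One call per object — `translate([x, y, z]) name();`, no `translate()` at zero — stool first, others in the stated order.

stool();
translate([0, 624, 0]) door_frame();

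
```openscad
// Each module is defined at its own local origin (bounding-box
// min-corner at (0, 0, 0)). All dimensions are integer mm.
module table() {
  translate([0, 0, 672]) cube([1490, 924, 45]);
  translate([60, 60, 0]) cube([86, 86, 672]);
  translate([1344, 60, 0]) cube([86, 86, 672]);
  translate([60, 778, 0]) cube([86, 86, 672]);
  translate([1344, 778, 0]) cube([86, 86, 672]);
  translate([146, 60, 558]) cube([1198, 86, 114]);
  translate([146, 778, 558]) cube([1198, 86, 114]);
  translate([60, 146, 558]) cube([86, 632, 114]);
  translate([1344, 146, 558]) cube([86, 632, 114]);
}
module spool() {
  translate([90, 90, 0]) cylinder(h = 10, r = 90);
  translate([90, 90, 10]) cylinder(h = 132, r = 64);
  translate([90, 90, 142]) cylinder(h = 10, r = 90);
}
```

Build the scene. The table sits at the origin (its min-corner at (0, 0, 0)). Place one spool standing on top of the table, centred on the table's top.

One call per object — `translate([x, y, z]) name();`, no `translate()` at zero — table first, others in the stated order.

table();
translate([655, 372, 717]) spool();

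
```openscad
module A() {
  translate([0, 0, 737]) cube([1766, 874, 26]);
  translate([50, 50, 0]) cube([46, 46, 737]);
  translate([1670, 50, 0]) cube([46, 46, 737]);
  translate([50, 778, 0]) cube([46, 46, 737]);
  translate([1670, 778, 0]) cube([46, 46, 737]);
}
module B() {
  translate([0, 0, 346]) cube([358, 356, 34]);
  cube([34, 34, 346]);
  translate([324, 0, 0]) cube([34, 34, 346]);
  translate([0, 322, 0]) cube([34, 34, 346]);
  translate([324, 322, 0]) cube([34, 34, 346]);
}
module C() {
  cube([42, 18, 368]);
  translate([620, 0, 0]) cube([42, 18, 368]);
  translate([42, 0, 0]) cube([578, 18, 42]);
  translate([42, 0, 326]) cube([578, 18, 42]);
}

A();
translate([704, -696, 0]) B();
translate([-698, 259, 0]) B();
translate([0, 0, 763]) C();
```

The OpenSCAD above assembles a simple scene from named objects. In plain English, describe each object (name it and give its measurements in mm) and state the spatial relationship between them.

A is a table with a 1766×874 mm rectangular top, 26 mm thick, top surface at z = 763 mm, supported by four 46×46 mm square legs, each inset 50 mm from the nearest pair of top edges, running from the floor.

B is a simple wooden stool: a rectangular seat 358 mm (x) by 356 mm (y), 34 mm thick, top face at z = 380 mm, on four square legs, each 34×34 mm in cross-section. The legs rest on z = 0, each flush with a corner of the seat.

C is a picture frame with a 578×284 mm rectangular opening (x by z) and a uniform 42 mm border on every side. Frame depth is 18 mm along y. It is built from two vertical stiles running the full outside height and two horizontal rails spanning the gap between the stiles.

Two stools sit around the table at the −y, −x sides. The picture frame is on top of the table.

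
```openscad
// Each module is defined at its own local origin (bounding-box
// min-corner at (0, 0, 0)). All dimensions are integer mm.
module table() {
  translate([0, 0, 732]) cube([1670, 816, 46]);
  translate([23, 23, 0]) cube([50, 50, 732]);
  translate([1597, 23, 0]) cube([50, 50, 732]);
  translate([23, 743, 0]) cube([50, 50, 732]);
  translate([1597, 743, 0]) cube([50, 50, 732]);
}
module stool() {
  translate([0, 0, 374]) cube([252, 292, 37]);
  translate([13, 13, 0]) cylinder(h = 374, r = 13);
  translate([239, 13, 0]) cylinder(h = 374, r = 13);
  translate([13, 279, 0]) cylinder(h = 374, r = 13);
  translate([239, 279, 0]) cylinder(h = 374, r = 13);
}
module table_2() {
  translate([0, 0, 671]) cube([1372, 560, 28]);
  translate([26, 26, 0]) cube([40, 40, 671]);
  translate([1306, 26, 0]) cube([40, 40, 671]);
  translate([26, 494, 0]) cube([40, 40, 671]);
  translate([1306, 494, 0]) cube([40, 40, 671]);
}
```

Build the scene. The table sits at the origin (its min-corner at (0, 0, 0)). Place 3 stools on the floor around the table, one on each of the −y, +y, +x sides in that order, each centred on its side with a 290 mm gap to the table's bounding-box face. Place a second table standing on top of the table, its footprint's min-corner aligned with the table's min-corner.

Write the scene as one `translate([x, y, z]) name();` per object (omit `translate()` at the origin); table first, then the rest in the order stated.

table();
translate([709, -582, 0]) stool();
translate([709, 1106, 0]) stool();
translate([1960, 262, 0]) stool();
translate([0, 0, 778]) table_2();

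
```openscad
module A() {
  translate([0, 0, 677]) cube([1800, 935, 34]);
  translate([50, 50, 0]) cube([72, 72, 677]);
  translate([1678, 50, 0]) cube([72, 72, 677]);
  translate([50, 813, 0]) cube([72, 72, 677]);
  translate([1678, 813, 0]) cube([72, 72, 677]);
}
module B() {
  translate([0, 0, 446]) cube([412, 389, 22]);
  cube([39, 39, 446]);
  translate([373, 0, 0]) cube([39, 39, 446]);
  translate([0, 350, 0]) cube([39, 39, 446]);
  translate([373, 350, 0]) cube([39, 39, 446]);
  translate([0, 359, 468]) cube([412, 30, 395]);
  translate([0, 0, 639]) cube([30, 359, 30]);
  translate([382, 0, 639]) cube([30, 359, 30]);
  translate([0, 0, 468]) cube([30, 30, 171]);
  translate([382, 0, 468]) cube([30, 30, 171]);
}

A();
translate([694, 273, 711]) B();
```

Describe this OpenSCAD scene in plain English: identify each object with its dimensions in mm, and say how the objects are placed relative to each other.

A is a table with a 1800×935 mm rectangular top, 34 mm thick, top surface at z = 711 mm, supported by four 72×72 mm square legs, each inset 50 mm from the nearest pair of top edges, running from the floor.

B is a chair: 412×389 mm seat, 22 mm thick, top at z = 468 mm, on four 39 mm square corner legs flush with the seat edges. A 30 mm thick backrest slab spans the full seat width, extending 395 mm above the seat top, its back face flush with the seat's +y edge. Two armrests of 30×30 mm section run along each side from the seat's front edge to the front of the backrest, top faces 201 mm above the seat top and outer faces flush with the seat's x-edges; a 30×30 mm post under the front of each armrest stands on the seat at the front corner.

The chair is on top of the table, centred.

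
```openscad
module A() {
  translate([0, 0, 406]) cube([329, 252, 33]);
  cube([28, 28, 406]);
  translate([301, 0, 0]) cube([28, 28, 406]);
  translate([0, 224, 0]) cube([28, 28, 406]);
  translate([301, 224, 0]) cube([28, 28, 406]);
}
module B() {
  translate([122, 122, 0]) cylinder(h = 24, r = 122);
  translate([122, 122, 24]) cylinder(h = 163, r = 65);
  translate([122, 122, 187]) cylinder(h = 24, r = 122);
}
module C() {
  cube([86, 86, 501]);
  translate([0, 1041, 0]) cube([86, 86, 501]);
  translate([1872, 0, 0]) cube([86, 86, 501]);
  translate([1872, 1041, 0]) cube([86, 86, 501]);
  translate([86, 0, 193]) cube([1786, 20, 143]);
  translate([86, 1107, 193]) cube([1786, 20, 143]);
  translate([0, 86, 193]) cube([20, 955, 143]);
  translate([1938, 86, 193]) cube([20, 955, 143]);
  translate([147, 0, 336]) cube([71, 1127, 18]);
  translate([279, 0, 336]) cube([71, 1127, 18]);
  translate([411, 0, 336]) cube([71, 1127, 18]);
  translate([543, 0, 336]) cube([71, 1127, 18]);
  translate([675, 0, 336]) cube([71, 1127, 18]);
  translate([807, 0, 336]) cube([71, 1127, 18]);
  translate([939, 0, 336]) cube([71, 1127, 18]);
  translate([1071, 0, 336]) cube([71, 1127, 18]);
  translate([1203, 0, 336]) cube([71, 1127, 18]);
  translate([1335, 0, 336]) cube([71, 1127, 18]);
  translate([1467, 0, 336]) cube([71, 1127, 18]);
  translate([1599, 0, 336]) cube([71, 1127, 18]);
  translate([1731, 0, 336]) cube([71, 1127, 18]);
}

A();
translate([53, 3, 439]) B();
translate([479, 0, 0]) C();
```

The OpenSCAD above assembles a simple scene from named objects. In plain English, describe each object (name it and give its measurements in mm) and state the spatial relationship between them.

A is a simple wooden stool: a rectangular seat 329 mm (x) by 252 mm (y), 33 mm thick, top face at z = 439 mm, on four square legs, each 28×28 mm in cross-section. The legs rest on z = 0, each flush with a corner of the seat.

B is a spool: two coaxial disc flanges of radius 122 mm and thickness 24 mm, joined by a core cylinder of radius 65 mm and height 163 mm. The lower flange rests on z = 0 and the three cylinders share a vertical axis.

C is a bed frame 1958 mm long (x) by 1127 mm wide (y). Four 86×86 mm corner posts, 501 mm tall, at the corners of the footprint. Four rails of 20 mm thickness and 143 mm height run between adjacent posts with their undersides at z = 193 mm, their outer faces flush with the outside of the frame (the two x-running rails run between the posts' inner faces; the two y-running rails run between the posts' inner faces). 13 slats, each 71 mm wide (x) and 18 mm thick, lie across the top of the two x-running rails, running the full 1127 mm width of the frame in y; the slats are evenly spaced along x between the inner faces of the end posts with equal gaps (rounded down to the nearest mm) at the −x end and between each pair — any rounding remainder accumulates at the +x end.

The spool is on top of the stool. The bed frame is on the floor beside the stool on its +x side.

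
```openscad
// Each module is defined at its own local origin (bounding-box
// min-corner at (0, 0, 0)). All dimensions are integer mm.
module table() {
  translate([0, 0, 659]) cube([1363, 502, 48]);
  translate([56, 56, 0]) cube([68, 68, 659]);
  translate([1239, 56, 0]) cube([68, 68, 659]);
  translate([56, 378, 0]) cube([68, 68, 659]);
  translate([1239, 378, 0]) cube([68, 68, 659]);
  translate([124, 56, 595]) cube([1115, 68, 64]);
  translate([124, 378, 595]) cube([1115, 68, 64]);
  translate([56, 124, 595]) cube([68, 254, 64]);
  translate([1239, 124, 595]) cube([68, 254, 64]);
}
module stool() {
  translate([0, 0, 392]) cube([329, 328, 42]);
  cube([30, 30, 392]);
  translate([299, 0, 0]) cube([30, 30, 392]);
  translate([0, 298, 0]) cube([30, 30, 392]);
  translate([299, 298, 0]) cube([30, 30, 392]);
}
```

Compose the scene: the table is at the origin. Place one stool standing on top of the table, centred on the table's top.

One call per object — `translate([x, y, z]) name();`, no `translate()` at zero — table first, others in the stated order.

table();
translate([517, 87, 707]) stool();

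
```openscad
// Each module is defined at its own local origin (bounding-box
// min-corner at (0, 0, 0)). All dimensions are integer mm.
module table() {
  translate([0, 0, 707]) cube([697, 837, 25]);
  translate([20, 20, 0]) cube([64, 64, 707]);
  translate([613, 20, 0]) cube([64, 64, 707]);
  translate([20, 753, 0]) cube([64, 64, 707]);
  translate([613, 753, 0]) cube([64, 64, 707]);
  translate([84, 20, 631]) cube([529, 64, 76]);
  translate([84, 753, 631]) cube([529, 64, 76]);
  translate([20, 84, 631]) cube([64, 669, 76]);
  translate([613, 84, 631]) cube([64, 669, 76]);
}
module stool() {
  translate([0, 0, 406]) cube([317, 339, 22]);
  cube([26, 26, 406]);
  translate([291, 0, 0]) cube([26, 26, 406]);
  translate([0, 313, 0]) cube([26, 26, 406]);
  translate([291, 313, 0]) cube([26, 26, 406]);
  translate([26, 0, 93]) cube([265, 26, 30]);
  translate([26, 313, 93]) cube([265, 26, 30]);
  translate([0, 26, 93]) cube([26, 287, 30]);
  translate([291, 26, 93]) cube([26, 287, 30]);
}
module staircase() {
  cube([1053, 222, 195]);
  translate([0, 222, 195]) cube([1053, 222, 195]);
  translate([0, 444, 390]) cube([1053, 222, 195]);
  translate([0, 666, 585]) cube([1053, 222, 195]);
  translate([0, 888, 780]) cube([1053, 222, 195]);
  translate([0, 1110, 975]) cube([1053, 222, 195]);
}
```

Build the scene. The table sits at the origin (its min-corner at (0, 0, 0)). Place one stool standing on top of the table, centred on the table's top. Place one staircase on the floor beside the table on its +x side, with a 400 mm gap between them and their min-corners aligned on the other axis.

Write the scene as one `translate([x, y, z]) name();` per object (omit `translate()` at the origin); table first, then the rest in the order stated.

table();
translate([190, 249, 732]) stool();
translate([1097, 0, 0]) staircase();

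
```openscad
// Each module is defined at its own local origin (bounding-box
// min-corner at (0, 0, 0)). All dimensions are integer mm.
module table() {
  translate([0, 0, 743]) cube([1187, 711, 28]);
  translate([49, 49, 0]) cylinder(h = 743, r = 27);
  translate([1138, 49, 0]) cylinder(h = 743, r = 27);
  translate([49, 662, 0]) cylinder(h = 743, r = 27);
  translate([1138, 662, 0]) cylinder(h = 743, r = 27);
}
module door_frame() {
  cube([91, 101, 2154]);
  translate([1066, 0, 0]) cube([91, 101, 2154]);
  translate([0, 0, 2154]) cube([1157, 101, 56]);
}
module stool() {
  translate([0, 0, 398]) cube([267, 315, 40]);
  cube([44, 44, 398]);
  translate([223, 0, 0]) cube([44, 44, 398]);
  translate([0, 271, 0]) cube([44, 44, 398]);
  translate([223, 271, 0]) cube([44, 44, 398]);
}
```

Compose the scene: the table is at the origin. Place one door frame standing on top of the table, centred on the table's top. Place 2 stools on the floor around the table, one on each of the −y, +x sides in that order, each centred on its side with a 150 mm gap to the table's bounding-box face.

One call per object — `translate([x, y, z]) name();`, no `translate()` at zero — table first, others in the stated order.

table();
translate([15, 305, 771]) door_frame();
translate([460, -465, 0]) stool();
translate([1337, 198, 0]) stool();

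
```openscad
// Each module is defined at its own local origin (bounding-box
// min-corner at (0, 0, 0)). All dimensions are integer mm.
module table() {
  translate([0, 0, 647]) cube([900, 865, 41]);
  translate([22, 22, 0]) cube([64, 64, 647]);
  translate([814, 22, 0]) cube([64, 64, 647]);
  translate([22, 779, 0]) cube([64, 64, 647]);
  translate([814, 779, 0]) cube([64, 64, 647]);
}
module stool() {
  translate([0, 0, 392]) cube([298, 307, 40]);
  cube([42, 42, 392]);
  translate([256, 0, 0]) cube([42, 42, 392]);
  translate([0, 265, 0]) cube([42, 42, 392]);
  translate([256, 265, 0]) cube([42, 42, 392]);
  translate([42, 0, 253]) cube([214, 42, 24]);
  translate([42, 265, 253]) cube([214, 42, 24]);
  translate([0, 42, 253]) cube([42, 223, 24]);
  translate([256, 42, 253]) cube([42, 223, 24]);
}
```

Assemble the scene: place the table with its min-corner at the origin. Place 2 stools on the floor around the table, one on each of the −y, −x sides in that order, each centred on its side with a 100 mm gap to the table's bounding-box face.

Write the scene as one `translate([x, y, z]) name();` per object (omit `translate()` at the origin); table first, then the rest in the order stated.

table();
translate([301, -407, 0]) stool();
translate([-398, 279, 0]) stool();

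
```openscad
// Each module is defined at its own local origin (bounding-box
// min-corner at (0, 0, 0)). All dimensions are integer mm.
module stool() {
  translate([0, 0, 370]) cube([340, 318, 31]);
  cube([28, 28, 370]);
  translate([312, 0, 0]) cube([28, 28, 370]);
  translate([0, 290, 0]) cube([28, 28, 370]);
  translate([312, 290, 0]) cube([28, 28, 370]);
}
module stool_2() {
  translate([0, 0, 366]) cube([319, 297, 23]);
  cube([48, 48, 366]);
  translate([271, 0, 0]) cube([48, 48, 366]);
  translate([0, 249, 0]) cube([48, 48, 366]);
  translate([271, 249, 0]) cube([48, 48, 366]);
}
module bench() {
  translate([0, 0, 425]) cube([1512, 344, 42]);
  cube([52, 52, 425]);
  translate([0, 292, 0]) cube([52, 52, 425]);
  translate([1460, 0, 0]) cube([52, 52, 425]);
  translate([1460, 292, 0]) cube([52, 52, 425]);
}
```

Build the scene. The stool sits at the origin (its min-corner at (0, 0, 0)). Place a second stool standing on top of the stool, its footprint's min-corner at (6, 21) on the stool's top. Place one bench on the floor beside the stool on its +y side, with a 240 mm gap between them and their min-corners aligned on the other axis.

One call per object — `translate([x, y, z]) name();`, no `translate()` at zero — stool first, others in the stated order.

stool();
translate([6, 21, 401]) stool_2();
translate([0, 558, 0]) bench();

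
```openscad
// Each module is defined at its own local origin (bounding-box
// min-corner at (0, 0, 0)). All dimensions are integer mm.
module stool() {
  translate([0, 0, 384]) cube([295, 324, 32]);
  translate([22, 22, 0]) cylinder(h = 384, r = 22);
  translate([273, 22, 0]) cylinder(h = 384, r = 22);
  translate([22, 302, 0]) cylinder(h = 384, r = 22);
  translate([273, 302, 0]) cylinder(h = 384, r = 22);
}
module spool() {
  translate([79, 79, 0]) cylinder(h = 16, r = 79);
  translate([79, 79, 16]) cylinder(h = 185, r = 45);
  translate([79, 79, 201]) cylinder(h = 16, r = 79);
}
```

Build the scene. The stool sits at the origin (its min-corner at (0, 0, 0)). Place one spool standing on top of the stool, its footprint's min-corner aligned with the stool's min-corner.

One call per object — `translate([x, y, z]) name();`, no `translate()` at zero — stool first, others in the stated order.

stool();
translate([0, 0, 416]) spool();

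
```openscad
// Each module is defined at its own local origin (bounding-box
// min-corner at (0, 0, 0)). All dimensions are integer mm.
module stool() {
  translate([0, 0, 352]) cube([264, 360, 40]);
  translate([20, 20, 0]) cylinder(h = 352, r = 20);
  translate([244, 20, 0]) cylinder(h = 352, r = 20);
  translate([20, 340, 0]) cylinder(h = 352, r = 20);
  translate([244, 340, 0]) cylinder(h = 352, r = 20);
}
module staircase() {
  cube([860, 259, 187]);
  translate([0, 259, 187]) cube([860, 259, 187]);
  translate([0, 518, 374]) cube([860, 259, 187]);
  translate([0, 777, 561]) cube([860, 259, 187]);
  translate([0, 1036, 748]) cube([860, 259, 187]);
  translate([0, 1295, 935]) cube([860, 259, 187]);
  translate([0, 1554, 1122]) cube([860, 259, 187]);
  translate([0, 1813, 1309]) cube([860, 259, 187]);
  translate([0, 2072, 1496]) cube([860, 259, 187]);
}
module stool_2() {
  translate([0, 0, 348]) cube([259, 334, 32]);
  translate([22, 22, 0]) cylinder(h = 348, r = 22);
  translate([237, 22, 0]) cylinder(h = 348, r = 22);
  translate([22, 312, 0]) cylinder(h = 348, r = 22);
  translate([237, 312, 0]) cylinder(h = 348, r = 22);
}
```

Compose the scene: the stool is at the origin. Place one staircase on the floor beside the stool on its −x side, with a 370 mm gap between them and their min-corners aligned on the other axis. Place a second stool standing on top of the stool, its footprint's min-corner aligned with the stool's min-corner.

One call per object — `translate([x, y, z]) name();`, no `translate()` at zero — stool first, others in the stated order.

stool();
translate([-1230, 0, 0]) staircase();
translate([0, 0, 392]) stool_2();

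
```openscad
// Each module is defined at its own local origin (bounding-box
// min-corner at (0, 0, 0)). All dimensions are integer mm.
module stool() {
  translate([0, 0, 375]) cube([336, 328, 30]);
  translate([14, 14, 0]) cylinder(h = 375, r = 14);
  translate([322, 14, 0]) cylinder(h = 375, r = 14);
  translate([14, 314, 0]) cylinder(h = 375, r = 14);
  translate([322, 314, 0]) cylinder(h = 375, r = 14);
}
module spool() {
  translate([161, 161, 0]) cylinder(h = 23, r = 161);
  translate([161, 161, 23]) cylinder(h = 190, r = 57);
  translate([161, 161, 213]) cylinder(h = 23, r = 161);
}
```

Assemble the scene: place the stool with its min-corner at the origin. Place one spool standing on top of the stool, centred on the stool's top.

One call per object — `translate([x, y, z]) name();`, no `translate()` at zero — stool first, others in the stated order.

stool();
translate([7, 3, 405]) spool();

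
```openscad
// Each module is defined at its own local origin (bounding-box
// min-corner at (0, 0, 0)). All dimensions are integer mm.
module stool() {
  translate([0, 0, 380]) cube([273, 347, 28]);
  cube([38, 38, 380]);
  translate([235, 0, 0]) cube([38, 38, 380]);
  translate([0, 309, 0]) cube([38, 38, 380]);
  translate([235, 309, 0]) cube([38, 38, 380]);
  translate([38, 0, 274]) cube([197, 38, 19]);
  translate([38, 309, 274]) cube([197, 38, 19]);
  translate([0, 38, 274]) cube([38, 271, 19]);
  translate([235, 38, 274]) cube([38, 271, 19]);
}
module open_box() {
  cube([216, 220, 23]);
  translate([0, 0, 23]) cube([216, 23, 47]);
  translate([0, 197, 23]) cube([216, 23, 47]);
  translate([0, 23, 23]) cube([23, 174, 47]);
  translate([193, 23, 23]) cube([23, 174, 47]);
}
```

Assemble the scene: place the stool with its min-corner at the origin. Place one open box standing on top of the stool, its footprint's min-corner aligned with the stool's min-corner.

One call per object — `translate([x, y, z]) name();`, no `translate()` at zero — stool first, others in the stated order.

stool();
translate([0, 0, 408]) open_box();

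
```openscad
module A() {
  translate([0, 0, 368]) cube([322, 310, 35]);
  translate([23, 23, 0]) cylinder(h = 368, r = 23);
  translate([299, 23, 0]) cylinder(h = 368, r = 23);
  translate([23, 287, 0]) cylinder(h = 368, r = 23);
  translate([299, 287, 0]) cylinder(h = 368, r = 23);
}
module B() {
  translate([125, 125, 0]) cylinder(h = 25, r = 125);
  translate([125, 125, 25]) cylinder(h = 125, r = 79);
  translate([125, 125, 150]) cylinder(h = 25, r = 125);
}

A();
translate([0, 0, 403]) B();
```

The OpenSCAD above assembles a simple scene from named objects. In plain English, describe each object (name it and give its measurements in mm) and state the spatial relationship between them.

A is a four-legged stool. The seat is a 322×310×35 mm slab whose top surface is at z = 403 mm; four round legs, each 46 mm in diameter, run from the floor (z = 0) to the underside of the seat, each leg's axis is inset half a diameter from the nearest pair of seat edges (so the leg's bounding box is flush with the corner).

B is a spool: two coaxial disc flanges of radius 125 mm and thickness 25 mm, joined by a core cylinder of radius 79 mm and height 125 mm. The lower flange rests on z = 0 and the three cylinders share a vertical axis.

The spool is on top of the stool.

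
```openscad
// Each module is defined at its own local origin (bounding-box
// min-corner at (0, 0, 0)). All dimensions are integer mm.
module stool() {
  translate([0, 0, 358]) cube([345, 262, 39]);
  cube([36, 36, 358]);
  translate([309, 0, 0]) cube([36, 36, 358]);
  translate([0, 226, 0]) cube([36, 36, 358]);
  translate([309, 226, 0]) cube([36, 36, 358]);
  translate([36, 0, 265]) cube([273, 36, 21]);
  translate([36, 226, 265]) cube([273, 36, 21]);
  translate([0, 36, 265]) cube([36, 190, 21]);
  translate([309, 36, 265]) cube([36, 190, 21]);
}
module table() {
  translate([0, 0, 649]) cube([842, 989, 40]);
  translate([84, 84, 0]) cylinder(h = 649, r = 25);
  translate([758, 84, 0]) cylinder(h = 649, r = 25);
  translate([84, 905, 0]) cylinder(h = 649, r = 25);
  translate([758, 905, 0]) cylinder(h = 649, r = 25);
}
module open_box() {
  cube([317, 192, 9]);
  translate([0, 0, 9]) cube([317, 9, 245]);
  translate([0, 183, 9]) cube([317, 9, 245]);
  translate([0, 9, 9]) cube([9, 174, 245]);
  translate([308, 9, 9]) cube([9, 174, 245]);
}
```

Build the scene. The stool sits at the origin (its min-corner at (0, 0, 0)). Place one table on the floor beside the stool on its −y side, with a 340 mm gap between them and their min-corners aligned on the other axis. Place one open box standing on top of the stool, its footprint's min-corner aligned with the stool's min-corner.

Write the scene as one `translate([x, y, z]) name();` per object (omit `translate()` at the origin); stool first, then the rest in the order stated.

stool();
translate([0, -1329, 0]) table();
translate([0, 0, 397]) open_box();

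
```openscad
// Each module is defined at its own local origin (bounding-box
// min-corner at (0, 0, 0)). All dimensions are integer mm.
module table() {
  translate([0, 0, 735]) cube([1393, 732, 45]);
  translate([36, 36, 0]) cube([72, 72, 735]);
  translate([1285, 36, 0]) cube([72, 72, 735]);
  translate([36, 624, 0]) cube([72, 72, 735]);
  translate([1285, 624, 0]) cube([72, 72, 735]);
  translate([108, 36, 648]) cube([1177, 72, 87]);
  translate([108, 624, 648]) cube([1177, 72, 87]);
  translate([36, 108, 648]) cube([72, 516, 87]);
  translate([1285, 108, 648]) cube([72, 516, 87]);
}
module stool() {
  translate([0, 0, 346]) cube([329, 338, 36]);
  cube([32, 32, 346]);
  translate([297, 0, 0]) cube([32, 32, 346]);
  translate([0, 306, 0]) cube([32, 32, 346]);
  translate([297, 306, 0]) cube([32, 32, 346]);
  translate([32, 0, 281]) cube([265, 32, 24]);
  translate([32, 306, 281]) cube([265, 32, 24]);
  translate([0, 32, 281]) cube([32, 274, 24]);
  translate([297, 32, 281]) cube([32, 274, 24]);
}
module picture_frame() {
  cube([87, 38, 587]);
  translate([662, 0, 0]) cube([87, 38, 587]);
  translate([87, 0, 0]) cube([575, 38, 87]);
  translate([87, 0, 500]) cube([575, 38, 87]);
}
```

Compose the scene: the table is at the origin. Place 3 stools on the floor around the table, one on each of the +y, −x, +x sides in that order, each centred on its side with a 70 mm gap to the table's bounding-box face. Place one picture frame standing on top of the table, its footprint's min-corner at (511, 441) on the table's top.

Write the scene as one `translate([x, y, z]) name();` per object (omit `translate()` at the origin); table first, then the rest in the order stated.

table();
translate([532, 802, 0]) stool();
translate([-399, 197, 0]) stool();
translate([1463, 197, 0]) stool();
translate([511, 441, 780]) picture_frame();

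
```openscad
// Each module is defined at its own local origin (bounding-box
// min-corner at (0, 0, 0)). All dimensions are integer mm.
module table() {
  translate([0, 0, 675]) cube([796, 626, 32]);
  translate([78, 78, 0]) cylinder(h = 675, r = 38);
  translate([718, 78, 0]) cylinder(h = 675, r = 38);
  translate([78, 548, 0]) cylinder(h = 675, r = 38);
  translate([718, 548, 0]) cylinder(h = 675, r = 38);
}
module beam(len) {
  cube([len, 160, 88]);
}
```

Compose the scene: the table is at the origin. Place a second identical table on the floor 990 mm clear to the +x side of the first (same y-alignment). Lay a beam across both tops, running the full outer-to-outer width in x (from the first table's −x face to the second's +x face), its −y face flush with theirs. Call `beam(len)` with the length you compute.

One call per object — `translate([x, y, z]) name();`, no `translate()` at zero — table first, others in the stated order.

table();
translate([1786, 0, 0]) table();
translate([0, 0, 707]) beam(2582);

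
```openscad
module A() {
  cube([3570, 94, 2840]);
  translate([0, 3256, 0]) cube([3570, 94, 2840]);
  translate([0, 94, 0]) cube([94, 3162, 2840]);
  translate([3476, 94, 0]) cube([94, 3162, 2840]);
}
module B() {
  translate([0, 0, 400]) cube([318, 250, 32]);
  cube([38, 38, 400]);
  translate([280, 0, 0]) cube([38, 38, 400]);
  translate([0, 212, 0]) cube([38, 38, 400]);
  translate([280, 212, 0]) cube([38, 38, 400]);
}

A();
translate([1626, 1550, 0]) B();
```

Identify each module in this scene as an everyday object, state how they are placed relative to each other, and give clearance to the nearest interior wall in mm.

Clearances: x = 1532, y = 1456; minimum 1456 mm.

A is a house frame. B is a stool. The stool sits inside the house frame, centred. The clearance to the nearest interior wall is 1456 mm.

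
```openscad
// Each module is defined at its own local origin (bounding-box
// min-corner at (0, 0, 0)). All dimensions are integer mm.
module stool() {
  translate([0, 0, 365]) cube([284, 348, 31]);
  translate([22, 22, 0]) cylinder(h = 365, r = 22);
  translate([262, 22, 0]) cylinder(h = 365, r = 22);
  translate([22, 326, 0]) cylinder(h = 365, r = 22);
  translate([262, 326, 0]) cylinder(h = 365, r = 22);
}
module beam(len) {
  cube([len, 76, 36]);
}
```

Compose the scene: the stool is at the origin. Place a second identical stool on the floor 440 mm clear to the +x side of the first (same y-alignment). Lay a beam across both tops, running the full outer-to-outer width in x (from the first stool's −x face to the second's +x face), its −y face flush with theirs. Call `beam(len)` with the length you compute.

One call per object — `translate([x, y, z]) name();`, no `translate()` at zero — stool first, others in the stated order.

stool();
translate([724, 0, 0]) stool();
translate([0, 0, 396]) beam(1008);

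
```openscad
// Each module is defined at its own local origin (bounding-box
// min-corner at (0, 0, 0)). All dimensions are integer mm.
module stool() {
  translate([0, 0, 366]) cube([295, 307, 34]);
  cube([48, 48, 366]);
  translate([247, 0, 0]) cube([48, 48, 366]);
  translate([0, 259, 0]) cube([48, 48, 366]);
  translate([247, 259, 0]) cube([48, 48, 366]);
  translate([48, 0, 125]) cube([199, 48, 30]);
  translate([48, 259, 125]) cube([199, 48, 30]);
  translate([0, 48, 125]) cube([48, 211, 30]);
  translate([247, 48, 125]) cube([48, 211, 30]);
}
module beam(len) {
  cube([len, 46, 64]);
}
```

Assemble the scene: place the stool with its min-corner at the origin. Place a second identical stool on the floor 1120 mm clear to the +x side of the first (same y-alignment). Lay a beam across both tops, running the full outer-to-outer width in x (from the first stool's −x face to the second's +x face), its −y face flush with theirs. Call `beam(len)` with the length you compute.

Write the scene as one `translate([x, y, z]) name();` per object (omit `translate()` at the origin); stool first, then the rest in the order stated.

stool();
translate([1415, 0, 0]) stool();
translate([0, 0, 400]) beam(1710);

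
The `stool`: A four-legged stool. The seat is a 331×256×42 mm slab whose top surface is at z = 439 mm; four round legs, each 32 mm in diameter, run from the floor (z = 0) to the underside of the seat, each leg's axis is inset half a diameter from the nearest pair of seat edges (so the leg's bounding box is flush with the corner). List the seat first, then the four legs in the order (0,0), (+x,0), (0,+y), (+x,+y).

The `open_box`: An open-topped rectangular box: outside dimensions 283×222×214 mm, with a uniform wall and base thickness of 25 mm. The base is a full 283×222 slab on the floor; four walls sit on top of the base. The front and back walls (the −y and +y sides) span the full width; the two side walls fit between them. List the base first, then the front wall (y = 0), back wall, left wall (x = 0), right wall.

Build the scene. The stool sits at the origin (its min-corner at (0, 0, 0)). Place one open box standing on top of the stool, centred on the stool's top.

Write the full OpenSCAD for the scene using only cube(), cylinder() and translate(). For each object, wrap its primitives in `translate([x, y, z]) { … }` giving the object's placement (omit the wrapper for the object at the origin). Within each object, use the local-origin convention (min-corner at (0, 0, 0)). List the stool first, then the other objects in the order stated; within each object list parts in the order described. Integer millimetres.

translate([0, 0, 397]) cube([331, 256, 42]);
translate([16, 16, 0]) cylinder(h = 397, r = 16);
translate([315, 16, 0]) cylinder(h = 397, r = 16);
translate([16, 240, 0]) cylinder(h = 397, r = 16);
translate([315, 240, 0]) cylinder(h = 397, r = 16);
translate([24, 17, 439]) {
  cube([283, 222, 25]);
  translate([0, 0, 25]) cube([283, 25, 189]);
  translate([0, 197, 25]) cube([283, 25, 189]);
  translate([0, 25, 25]) cube([25, 172, 189]);
  translate([258, 25, 25]) cube([25, 172, 189]);
}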